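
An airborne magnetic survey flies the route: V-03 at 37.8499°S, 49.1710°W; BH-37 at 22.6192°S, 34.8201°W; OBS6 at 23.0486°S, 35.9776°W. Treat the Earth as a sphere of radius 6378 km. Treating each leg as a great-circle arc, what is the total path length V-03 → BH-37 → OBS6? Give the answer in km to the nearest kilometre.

V-03→BH-37: c = 0.341863 rad, d = 2180.40 km
BH-37→OBS6: c = 0.020071 rad, d = 128.01 km
Total = 2180.40 + 128.01 = 2308.41 km

2308 km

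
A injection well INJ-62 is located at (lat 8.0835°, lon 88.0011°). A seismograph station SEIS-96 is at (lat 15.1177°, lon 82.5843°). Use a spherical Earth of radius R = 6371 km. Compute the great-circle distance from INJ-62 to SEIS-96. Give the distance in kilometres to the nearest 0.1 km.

979.5 km

Δφ = 7.0342°,  Δλ = -5.4168°
a = sin²(Δφ/2) + cos φ₁ cos φ₂ sin²(Δλ/2) = 0.005898
c = 2·arcsin(√a) = 0.153742 rad = 8.8088°
d = R·c = 6371 × 0.153742 = 979.5 km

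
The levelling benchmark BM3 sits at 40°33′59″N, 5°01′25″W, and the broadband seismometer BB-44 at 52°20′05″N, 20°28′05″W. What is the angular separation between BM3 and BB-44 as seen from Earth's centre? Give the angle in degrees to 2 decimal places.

15.80°

BM3: φ = +40.56639°, λ = -5.02361°
BB-44: φ = +52.33472°, λ = -20.46806°
Δφ = 11.7683°,  Δλ = -15.4444°
a = sin²(Δφ/2) + cos φ₁ cos φ₂ sin²(Δλ/2) = 0.018891
c = 2·arcsin(√a) = 0.275761 rad = 15.8000°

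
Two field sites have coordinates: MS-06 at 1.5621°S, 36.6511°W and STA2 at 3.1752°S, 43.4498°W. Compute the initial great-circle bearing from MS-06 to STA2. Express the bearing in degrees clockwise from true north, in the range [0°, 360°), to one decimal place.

Δλ = -6.7987°
y = sin Δλ · cos φ₂ = -0.118200
x = cos φ₁ sin φ₂ − sin φ₁ cos φ₂ cos Δλ = -0.028342
θ = atan2(y, x) = -103.4837° → 256.5163° (mod 360°)

256.5°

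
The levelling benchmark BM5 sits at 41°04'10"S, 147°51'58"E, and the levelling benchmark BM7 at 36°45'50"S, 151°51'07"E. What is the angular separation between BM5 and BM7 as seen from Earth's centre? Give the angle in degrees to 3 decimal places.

BM5: φ = -41.06944°, λ = +147.86611°
BM7: φ = -36.76389°, λ = +151.85194°
Δφ = 4.3056°,  Δλ = 3.9858°
a = sin²(Δφ/2) + cos φ₁ cos φ₂ sin²(Δλ/2) = 0.002141
c = 2·arcsin(√a) = 0.092585 rad = 5.3048°

5.305°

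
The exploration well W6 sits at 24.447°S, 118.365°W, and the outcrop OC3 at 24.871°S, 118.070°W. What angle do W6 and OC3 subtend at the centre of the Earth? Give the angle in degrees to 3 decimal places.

0.502°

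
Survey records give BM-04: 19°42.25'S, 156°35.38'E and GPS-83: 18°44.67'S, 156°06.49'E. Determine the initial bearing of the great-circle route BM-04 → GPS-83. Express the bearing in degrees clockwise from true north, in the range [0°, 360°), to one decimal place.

334.6°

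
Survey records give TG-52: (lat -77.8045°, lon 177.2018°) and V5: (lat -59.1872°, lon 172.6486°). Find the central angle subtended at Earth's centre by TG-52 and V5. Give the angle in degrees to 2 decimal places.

18.68°

Δφ = 18.6173°,  Δλ = -4.5532°
a = sin²(Δφ/2) + cos φ₁ cos φ₂ sin²(Δλ/2) = 0.026335
c = 2·arcsin(√a) = 0.326001 rad = 18.6785°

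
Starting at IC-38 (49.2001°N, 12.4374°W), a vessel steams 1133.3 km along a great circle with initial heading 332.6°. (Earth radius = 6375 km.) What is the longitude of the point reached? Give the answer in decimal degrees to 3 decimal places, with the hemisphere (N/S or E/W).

21.261°W

δ = d/R = 1133.3/6375 = 0.177773 rad
φ₂ = arcsin(sin φ₁ cos δ + cos φ₁ sin δ cos θ)
   = arcsin(0.75700·0.98424 + 0.65342·0.17684·0.88782) = 57.95723°
λ₂ = λ₁ + atan2(sin θ sin δ cos φ₁, cos δ − sin φ₁ sin φ₂) = -21.26075°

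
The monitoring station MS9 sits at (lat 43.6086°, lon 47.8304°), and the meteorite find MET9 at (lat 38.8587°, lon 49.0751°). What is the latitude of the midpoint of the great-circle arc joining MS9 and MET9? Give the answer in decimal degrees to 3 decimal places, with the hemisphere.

41.235°N

Bx = cos φ₂ cos Δλ = 0.778512,  By = cos φ₂ sin Δλ = 0.016915
φₘ = atan2(sin φ₁ + sin φ₂, √((cos φ₁ + Bx)² + By²)) = 41.23532°
λₘ = λ₁ + atan2(By, cos φ₁ + Bx) = 48.47537°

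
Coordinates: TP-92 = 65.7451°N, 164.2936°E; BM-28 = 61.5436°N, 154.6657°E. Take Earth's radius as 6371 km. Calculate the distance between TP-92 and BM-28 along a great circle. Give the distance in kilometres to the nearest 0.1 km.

665.1 km

Δφ = -4.2015°,  Δλ = -9.6279°
a = sin²(Δφ/2) + cos φ₁ cos φ₂ sin²(Δλ/2) = 0.002722
c = 2·arcsin(√a) = 0.104398 rad = 5.9816°
d = R·c = 6371 × 0.104398 = 665.1 km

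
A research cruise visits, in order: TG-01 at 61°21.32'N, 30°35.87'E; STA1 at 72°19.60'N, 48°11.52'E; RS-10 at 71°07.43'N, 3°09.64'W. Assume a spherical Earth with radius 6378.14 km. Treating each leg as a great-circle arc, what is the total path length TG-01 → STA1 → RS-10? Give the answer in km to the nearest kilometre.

TG-01: φ = +61.35533°, λ = +30.59783°
STA1: φ = +72.32667°, λ = +48.19200°
RS-10: φ = +71.12383°, λ = -3.16067°
TG-01→STA1: c = 0.224459 rad, d = 1431.63 km
STA1→RS-10: c = 0.273242 rad, d = 1742.78 km
Total = 1431.63 + 1742.78 = 3174.41 km

3174 km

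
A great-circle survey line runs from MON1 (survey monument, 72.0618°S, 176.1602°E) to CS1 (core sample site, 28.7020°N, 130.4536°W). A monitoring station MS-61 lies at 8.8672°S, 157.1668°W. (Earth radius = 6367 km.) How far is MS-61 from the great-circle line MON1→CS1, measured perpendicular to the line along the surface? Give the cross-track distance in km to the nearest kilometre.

1836 km

δ₁₃ = central angle MON1→MS-61 = 1.138917 rad  (haversine)
θ₁₃ = bearing MON1→MS-61 = 29.234°,  θ₁₂ = bearing MON1→CS1 = 47.479°
dₓₜ = R·arcsin(sin δ₁₃ · sin(θ₁₃ − θ₁₂)) = 6367·arcsin(0.90818·sin(-18.245°)) = -1835.684 km
|dₓₜ| = 1835.684 km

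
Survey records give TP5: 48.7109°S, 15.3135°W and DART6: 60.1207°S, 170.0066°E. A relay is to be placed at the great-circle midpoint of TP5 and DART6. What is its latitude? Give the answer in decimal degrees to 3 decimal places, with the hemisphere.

83.996°S

Bx = cos φ₂ cos Δλ = -0.496028,  By = cos φ₂ sin Δλ = -0.046191
φₘ = atan2(sin φ₁ + sin φ₂, √((cos φ₁ + Bx)² + By²)) = -83.99616°
λₘ = λ₁ + atan2(By, cos φ₁ + Bx) = -31.05889°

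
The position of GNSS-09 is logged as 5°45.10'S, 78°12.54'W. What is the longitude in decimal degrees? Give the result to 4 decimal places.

78.2090°W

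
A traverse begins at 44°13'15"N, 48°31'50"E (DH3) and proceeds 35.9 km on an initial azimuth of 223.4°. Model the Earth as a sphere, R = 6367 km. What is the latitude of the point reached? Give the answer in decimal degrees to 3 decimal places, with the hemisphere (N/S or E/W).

DH3: φ = +44.22083°, λ = +48.53056°
δ = d/R = 35.9/6367 = 0.005638 rad
φ₂ = arcsin(sin φ₁ cos δ + cos φ₁ sin δ cos θ)
   = arcsin(0.69743·0.99998 + 0.71666·0.00564·-0.72657) = 43.98569°
λ₂ = λ₁ + atan2(sin θ sin δ cos φ₁, cos δ − sin φ₁ sin φ₂) = 48.22206°

43.986°N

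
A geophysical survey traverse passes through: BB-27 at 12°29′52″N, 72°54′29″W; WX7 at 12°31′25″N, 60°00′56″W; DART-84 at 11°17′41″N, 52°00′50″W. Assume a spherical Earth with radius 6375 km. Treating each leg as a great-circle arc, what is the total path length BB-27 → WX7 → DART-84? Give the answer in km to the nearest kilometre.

2282 km

BB-27: φ = +12.49778°, λ = -72.90806°
WX7: φ = +12.52361°, λ = -60.01556°
DART-84: φ = +11.29472°, λ = -52.01389°
BB-27→WX7: c = 0.219652 rad, d = 1400.28 km
WX7→DART-84: c = 0.138315 rad, d = 881.76 km
Total = 1400.28 + 881.76 = 2282.04 km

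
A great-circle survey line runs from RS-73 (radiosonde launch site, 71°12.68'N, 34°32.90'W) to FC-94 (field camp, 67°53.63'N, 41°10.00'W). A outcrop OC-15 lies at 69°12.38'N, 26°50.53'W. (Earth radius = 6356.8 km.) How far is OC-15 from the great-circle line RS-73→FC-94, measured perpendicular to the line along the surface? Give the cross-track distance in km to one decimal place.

363.7 km

RS-73: φ = +71.21133°, λ = -34.54833°
FC-94: φ = +67.89383°, λ = -41.16667°
OC-15: φ = +69.20633°, λ = -26.84217°
δ₁₃ = central angle RS-73→OC-15 = 0.057364 rad  (haversine)
θ₁₃ = bearing RS-73→OC-15 = 123.870°,  θ₁₂ = bearing RS-73→FC-94 = 218.010°
dₓₜ = R·arcsin(sin δ₁₃ · sin(θ₁₃ − θ₁₂)) = 6356.8·arcsin(0.05733·sin(-94.141°)) = -363.696 km
|dₓₜ| = 363.696 km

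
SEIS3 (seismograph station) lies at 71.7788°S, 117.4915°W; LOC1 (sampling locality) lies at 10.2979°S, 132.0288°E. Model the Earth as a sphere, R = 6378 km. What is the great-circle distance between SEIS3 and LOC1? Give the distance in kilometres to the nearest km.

9622 km

Δφ = 61.4809°,  Δλ = -110.4797°
a = sin²(Δφ/2) + cos φ₁ cos φ₂ sin²(Δλ/2) = 0.468918
c = 2·arcsin(√a) = 1.508593 rad = 86.4360°
d = R·c = 6378 × 1.508593 = 9621.8 km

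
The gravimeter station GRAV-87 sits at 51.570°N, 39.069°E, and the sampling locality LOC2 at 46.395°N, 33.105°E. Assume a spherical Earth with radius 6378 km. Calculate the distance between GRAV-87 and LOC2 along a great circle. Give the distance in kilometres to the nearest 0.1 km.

721.8 km

Δφ = -5.1750°,  Δλ = -5.9640°
a = sin²(Δφ/2) + cos φ₁ cos φ₂ sin²(Δλ/2) = 0.003198
c = 2·arcsin(√a) = 0.113166 rad = 6.4839°
d = R·c = 6378 × 0.113166 = 721.8 km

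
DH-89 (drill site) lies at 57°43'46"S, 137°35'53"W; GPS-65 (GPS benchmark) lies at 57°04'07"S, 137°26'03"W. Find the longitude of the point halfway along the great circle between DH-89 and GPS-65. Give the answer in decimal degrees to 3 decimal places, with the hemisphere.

DH-89: φ = -57.72944°, λ = -137.59806°
GPS-65: φ = -57.06861°, λ = -137.43417°
Bx = cos φ₂ cos Δλ = 0.543632,  By = cos φ₂ sin Δλ = 0.001555
φₘ = atan2(sin φ₁ + sin φ₂, √((cos φ₁ + Bx)² + By²)) = -57.39905°
λₘ = λ₁ + atan2(By, cos φ₁ + Bx) = -137.51537°

137.515°W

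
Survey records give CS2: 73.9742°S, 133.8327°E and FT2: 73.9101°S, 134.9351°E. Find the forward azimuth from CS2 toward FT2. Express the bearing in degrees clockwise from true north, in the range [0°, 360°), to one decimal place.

Δλ = 1.1024°
y = sin Δλ · cos φ₂ = 0.005332
x = cos φ₁ sin φ₂ − sin φ₁ cos φ₂ cos Δλ = 0.001069
θ = atan2(y, x) = 78.6587° → 78.6587° (mod 360°)

78.7°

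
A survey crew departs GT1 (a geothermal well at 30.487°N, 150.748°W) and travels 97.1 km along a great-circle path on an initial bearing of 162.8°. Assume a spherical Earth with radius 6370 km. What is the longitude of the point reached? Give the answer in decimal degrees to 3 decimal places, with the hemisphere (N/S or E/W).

δ = d/R = 97.1/6370 = 0.015243 rad
φ₂ = arcsin(sin φ₁ cos δ + cos φ₁ sin δ cos θ)
   = arcsin(0.50734·0.99988 + 0.86174·0.01524·-0.95528) = 29.65234°
λ₂ = λ₁ + atan2(sin θ sin δ cos φ₁, cos δ − sin φ₁ sin φ₂) = -150.45083°

150.451°W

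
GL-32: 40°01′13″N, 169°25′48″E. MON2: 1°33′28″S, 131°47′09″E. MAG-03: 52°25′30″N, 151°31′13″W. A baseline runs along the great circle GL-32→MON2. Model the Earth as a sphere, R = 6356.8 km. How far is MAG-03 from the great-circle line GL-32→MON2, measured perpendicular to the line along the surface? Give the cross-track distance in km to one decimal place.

148.7 km

GL-32: φ = +40.02028°, λ = +169.43000°
MON2: φ = -1.55778°, λ = +131.78583°
MAG-03: φ = +52.42500°, λ = -151.52028°
δ₁₃ = central angle GL-32→MAG-03 = 0.510853 rad  (haversine)
θ₁₃ = bearing GL-32→MAG-03 = 51.790°,  θ₁₂ = bearing GL-32→MON2 = 229.049°
dₓₜ = R·arcsin(sin δ₁₃ · sin(θ₁₃ − θ₁₂)) = 6356.8·arcsin(0.48892·sin(-177.258°)) = -148.669 km
|dₓₜ| = 148.669 km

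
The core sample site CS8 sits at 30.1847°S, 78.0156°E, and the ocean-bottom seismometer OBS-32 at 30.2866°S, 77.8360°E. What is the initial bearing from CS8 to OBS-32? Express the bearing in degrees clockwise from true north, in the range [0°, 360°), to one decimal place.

Δλ = -0.1796°
y = sin Δλ · cos φ₂ = -0.002707
x = cos φ₁ sin φ₂ − sin φ₁ cos φ₂ cos Δλ = -0.001781
θ = atan2(y, x) = -123.3385° → 236.6615° (mod 360°)

236.7°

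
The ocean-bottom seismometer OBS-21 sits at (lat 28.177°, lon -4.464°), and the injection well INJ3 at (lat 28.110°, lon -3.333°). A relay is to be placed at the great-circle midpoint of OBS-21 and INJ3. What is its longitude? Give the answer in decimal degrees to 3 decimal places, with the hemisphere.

3.898°W

Bx = cos φ₂ cos Δλ = 0.881873,  By = cos φ₂ sin Δλ = 0.017410
φₘ = atan2(sin φ₁ + sin φ₂, √((cos φ₁ + Bx)² + By²)) = 28.14466°
λₘ = λ₁ + atan2(By, cos φ₁ + Bx) = -3.89832°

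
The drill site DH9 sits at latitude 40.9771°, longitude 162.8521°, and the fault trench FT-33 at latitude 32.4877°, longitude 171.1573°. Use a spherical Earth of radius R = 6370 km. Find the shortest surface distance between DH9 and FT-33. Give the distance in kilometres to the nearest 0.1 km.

1198.1 km

Δφ = -8.4894°,  Δλ = 8.3052°
a = sin²(Δφ/2) + cos φ₁ cos φ₂ sin²(Δλ/2) = 0.008818
c = 2·arcsin(√a) = 0.188082 rad = 10.7763°
d = R·c = 6370 × 0.188082 = 1198.1 km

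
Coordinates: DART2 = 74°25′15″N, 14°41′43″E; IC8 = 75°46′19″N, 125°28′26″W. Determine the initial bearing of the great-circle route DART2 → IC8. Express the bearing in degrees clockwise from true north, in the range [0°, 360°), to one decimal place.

DART2: φ = +74.42083°, λ = +14.69528°
IC8: φ = +75.77194°, λ = -125.47389°
Δλ = -140.1692°
y = sin Δλ · cos φ₂ = -0.157429
x = cos φ₁ sin φ₂ − sin φ₁ cos φ₂ cos Δλ = 0.442142
θ = atan2(y, x) = -19.5988° → 340.4012° (mod 360°)

340.4°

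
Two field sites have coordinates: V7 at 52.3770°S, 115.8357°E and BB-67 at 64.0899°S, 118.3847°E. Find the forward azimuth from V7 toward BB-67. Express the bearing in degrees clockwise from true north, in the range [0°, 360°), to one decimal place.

Δλ = 2.5490°
y = sin Δλ · cos φ₂ = 0.019433
x = cos φ₁ sin φ₂ − sin φ₁ cos φ₂ cos Δλ = -0.203350
θ = atan2(y, x) = 174.5411° → 174.5411° (mod 360°)

174.5°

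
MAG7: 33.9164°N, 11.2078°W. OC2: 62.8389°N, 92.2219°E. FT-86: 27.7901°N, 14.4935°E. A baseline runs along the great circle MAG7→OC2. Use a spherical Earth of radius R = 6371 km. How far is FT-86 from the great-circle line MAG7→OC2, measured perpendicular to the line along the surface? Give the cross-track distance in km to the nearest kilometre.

2369 km

δ₁₃ = central angle MAG7→FT-86 = 0.398462 rad  (haversine)
θ₁₃ = bearing MAG7→FT-86 = 98.580°,  θ₁₂ = bearing MAG7→OC2 = 29.107°
dₓₜ = R·arcsin(sin δ₁₃ · sin(θ₁₃ − θ₁₂)) = 6371·arcsin(0.38800·sin(69.473°)) = 2369.235 km
|dₓₜ| = 2369.235 km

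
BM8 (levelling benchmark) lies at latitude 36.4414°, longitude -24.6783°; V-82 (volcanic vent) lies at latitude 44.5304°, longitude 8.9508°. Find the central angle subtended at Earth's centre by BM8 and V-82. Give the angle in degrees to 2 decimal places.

Δφ = 8.0890°,  Δλ = 33.6291°
a = sin²(Δφ/2) + cos φ₁ cos φ₂ sin²(Δλ/2) = 0.052964
c = 2·arcsin(√a) = 0.464441 rad = 26.6105°

26.61°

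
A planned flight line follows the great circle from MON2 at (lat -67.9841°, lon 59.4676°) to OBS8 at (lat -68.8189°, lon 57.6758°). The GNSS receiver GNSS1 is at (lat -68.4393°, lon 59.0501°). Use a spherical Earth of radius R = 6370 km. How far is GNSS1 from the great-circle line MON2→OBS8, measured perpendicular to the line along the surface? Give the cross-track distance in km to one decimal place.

17.3 km

δ₁₃ = central angle MON2→GNSS1 = 0.008392 rad  (haversine)
θ₁₃ = bearing MON2→GNSS1 = 198.607°,  θ₁₂ = bearing MON2→OBS8 = 217.481°
dₓₜ = R·arcsin(sin δ₁₃ · sin(θ₁₃ − θ₁₂)) = 6370·arcsin(0.00839·sin(-18.874°)) = -17.294 km
|dₓₜ| = 17.294 km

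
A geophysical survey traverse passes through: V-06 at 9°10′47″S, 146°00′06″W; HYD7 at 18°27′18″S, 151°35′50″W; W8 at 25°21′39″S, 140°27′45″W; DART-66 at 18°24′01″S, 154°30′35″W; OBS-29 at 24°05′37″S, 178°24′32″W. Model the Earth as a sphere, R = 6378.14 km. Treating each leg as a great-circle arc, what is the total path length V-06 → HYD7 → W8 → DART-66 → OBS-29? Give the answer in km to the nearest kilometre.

6777 km

V-06: φ = -9.17972°, λ = -146.00167°
HYD7: φ = -18.45500°, λ = -151.59722°
W8: φ = -25.36083°, λ = -140.46250°
DART-66: φ = -18.40028°, λ = -154.50972°
OBS-29: φ = -24.09361°, λ = -178.40889°
V-06→HYD7: c = 0.187554 rad, d = 1196.25 km
HYD7→W8: c = 0.216711 rad, d = 1382.22 km
W8→DART-66: c = 0.257659 rad, d = 1643.38 km
DART-66→OBS-29: c = 0.400674 rad, d = 2555.56 km
Total = 1196.25 + 1382.22 + 1643.38 + 2555.56 = 6777.40 km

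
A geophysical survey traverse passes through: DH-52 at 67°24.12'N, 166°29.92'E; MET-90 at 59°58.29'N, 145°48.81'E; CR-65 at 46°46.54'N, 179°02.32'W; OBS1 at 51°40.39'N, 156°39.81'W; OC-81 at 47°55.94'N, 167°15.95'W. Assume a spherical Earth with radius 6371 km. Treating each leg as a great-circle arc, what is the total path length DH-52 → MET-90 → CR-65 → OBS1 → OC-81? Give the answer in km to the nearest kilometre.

6580 km

DH-52: φ = +67.40200°, λ = +166.49867°
MET-90: φ = +59.97150°, λ = +145.81350°
CR-65: φ = +46.77567°, λ = -179.03867°
OBS1: φ = +51.67317°, λ = -156.66350°
OC-81: φ = +47.93233°, λ = -167.26583°
DH-52→MET-90: c = 0.204286 rad, d = 1301.50 km
MET-90→CR-65: c = 0.424835 rad, d = 2706.63 km
CR-65→OBS1: c = 0.267733 rad, d = 1705.73 km
OBS1→OC-81: c = 0.135929 rad, d = 866.00 km
Total = 1301.50 + 2706.63 + 1705.73 + 866.00 = 6579.87 km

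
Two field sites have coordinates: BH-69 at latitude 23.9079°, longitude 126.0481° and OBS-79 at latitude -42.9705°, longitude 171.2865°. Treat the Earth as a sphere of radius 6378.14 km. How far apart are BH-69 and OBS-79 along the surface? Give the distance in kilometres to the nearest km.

8768 km

Δφ = -66.8784°,  Δλ = 45.2384°
a = sin²(Δφ/2) + cos φ₁ cos φ₂ sin²(Δλ/2) = 0.402606
c = 2·arcsin(√a) = 1.374754 rad = 78.7676°
d = R·c = 6378.14 × 1.374754 = 8768.4 km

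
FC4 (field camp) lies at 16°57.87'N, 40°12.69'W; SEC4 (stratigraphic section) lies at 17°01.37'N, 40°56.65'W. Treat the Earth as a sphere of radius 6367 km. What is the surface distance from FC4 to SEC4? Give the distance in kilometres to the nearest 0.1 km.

78.1 km

FC4: φ = +16.96450°, λ = -40.21150°
SEC4: φ = +17.02283°, λ = -40.94417°
Δφ = 0.0583°,  Δλ = -0.7327°
a = sin²(Δφ/2) + cos φ₁ cos φ₂ sin²(Δλ/2) = 0.000038
c = 2·arcsin(√a) = 0.012271 rad = 0.7031°
d = R·c = 6367 × 0.012271 = 78.1 km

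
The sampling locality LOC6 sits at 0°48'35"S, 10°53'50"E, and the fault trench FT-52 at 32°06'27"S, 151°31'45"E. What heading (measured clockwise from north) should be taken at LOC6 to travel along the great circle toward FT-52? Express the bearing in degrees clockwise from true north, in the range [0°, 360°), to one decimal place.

LOC6: φ = -0.80972°, λ = +10.89722°
FT-52: φ = -32.10750°, λ = +151.52917°
Δλ = 140.6319°
y = sin Δλ · cos φ₂ = 0.537285
x = cos φ₁ sin φ₂ − sin φ₁ cos φ₂ cos Δλ = -0.540711
θ = atan2(y, x) = 135.1821° → 135.1821° (mod 360°)

135.2°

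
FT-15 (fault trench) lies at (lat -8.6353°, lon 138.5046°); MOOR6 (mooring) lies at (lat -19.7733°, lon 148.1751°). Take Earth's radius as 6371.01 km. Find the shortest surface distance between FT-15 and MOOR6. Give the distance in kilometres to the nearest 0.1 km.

1617.5 km

Δφ = -11.1380°,  Δλ = 9.6705°
a = sin²(Δφ/2) + cos φ₁ cos φ₂ sin²(Δλ/2) = 0.016028
c = 2·arcsin(√a) = 0.253884 rad = 14.5465°
d = R·c = 6371.01 × 0.253884 = 1617.5 km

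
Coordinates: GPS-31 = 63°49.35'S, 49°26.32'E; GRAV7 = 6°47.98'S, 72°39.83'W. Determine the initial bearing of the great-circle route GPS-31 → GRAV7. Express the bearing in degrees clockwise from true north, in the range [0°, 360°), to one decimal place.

238.0°

GPS-31: φ = -63.82250°, λ = +49.43867°
GRAV7: φ = -6.79967°, λ = -72.66383°
Δλ = -122.1025°
y = sin Δλ · cos φ₂ = -0.841140
x = cos φ₁ sin φ₂ − sin φ₁ cos φ₂ cos Δλ = -0.525804
θ = atan2(y, x) = -122.0099° → 237.9901° (mod 360°)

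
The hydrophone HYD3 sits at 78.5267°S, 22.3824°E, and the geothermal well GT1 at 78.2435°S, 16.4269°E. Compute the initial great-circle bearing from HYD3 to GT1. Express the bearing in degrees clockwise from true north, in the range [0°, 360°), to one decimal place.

280.4°

Δλ = -5.9555°
y = sin Δλ · cos φ₂ = -0.021141
x = cos φ₁ sin φ₂ − sin φ₁ cos φ₂ cos Δλ = 0.003865
θ = atan2(y, x) = -79.6393° → 280.3607° (mod 360°)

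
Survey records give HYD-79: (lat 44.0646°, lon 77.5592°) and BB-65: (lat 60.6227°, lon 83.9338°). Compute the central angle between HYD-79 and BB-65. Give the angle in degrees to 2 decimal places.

16.99°

Δφ = 16.5581°,  Δλ = 6.3746°
a = sin²(Δφ/2) + cos φ₁ cos φ₂ sin²(Δλ/2) = 0.021824
c = 2·arcsin(√a) = 0.296545 rad = 16.9908°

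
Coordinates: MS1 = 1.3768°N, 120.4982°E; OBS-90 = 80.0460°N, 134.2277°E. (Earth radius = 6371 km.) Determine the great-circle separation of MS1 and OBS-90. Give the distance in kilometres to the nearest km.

8780 km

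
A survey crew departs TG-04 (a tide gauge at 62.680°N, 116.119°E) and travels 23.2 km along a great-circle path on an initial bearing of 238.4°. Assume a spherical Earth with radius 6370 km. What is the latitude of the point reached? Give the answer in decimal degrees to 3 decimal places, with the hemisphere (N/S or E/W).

δ = d/R = 23.2/6370 = 0.003642 rad
φ₂ = arcsin(sin φ₁ cos δ + cos φ₁ sin δ cos θ)
   = arcsin(0.88846·0.99999 + 0.45896·0.00364·-0.52399) = 62.57013°
λ₂ = λ₁ + atan2(sin θ sin δ cos φ₁, cos δ − sin φ₁ sin φ₂) = 115.73317°

62.570°N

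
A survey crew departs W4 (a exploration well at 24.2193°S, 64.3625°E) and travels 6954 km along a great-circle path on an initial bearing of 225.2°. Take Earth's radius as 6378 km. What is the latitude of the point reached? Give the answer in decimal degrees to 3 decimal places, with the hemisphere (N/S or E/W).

49.417°S

δ = d/R = 6954/6378 = 1.090310 rad
φ₂ = arcsin(sin φ₁ cos δ + cos φ₁ sin δ cos θ)
   = arcsin(-0.41023·0.46221 + 0.91198·0.88677·-0.70463) = -49.41692°
λ₂ = λ₁ + atan2(sin θ sin δ cos φ₁, cos δ − sin φ₁ sin φ₂) = -10.92720°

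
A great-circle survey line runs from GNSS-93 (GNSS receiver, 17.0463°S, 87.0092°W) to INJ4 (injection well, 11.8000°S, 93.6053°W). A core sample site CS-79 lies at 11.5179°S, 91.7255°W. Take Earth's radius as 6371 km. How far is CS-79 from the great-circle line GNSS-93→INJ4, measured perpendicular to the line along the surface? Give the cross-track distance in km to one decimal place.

155.6 km

δ₁₃ = central angle GNSS-93→CS-79 = 0.125169 rad  (haversine)
θ₁₃ = bearing GNSS-93→CS-79 = 319.809°,  θ₁₂ = bearing GNSS-93→INJ4 = 308.530°
dₓₜ = R·arcsin(sin δ₁₃ · sin(θ₁₃ − θ₁₂)) = 6371·arcsin(0.12484·sin(11.278°)) = 155.570 km
|dₓₜ| = 155.570 km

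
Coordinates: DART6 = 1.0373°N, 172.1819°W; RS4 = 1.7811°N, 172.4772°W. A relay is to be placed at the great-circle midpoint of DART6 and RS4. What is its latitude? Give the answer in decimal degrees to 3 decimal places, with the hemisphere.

1.409°N

Bx = cos φ₂ cos Δλ = 0.999504,  By = cos φ₂ sin Δλ = -0.005151
φₘ = atan2(sin φ₁ + sin φ₂, √((cos φ₁ + Bx)² + By²)) = 1.40920°
λₘ = λ₁ + atan2(By, cos φ₁ + Bx) = -172.32953°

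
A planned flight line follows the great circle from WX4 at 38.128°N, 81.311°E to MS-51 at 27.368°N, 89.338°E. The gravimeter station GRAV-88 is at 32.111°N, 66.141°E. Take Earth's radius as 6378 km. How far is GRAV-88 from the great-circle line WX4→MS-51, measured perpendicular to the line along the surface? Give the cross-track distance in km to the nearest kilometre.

1492 km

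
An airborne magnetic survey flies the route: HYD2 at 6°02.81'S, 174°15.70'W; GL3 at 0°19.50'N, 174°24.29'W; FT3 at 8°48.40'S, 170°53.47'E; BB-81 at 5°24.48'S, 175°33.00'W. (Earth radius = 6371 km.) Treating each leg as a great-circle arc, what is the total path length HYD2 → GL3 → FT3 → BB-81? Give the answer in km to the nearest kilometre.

HYD2: φ = -6.04683°, λ = -174.26167°
GL3: φ = +0.32500°, λ = -174.40483°
FT3: φ = -8.80667°, λ = +170.89117°
BB-81: φ = -5.40800°, λ = -175.55000°
HYD2→GL3: c = 0.111237 rad, d = 708.69 km
GL3→FT3: c = 0.301262 rad, d = 1919.34 km
FT3→BB-81: c = 0.242161 rad, d = 1542.81 km
Total = 708.69 + 1919.34 + 1542.81 = 4170.84 km

4171 km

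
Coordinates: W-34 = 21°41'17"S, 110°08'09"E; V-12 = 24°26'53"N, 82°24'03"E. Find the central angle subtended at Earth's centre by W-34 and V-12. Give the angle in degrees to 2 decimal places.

53.43°

W-34: φ = -21.68806°, λ = +110.13583°
V-12: φ = +24.44806°, λ = +82.40083°
Δφ = 46.1361°,  Δλ = -27.7350°
a = sin²(Δφ/2) + cos φ₁ cos φ₂ sin²(Δλ/2) = 0.202119
c = 2·arcsin(√a) = 0.932582 rad = 53.4330°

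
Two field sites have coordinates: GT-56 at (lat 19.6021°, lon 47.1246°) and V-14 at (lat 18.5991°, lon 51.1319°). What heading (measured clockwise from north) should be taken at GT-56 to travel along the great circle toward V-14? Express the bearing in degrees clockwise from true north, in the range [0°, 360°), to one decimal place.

104.2°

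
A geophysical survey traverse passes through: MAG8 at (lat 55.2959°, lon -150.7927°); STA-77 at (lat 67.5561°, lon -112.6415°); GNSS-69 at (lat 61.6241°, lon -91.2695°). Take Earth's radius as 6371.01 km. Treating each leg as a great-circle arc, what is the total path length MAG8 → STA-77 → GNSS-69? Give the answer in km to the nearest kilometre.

MAG8→STA-77: c = 0.374307 rad, d = 2384.71 km
STA-77→GNSS-69: c = 0.189130 rad, d = 1204.95 km
Total = 2384.71 + 1204.95 = 3589.66 km

3590 km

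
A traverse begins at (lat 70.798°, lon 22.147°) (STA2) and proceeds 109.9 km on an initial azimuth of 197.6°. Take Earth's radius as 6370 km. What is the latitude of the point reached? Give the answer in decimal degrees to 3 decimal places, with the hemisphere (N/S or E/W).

69.854°N

δ = d/R = 109.9/6370 = 0.017253 rad
φ₂ = arcsin(sin φ₁ cos δ + cos φ₁ sin δ cos θ)
   = arcsin(0.94436·0.99985 + 0.32890·0.01725·-0.95319) = 69.85363°
λ₂ = λ₁ + atan2(sin θ sin δ cos φ₁, cos δ − sin φ₁ sin φ₂) = 21.27919°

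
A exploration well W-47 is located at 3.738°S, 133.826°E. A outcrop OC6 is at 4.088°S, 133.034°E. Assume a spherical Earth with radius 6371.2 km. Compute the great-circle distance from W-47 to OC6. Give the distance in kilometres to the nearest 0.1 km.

96.1 km

Δφ = -0.3500°,  Δλ = -0.7920°
a = sin²(Δφ/2) + cos φ₁ cos φ₂ sin²(Δλ/2) = 0.000057
c = 2·arcsin(√a) = 0.015083 rad = 0.8642°
d = R·c = 6371.2 × 0.015083 = 96.1 km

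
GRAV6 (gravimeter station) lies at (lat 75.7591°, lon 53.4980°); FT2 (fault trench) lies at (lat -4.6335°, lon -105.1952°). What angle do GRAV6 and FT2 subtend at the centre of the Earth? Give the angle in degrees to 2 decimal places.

107.86°

Δφ = -80.3926°,  Δλ = -158.6932°
a = sin²(Δφ/2) + cos φ₁ cos φ₂ sin²(Δλ/2) = 0.653368
c = 2·arcsin(√a) = 1.882557 rad = 107.8626°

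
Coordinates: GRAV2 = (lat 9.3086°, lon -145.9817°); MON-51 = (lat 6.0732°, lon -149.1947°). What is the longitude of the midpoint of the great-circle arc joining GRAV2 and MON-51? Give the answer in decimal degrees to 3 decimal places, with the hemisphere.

147.594°W

Bx = cos φ₂ cos Δλ = 0.992824,  By = cos φ₂ sin Δλ = -0.055733
φₘ = atan2(sin φ₁ + sin φ₂, √((cos φ₁ + Bx)² + By²)) = 7.69389°
λₘ = λ₁ + atan2(By, cos φ₁ + Bx) = -147.59433°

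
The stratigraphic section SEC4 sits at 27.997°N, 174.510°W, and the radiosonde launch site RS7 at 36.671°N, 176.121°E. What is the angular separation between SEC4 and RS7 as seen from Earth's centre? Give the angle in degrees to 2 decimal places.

Δφ = 8.6740°,  Δλ = -9.3690°
a = sin²(Δφ/2) + cos φ₁ cos φ₂ sin²(Δλ/2) = 0.010442
c = 2·arcsin(√a) = 0.204734 rad = 11.7304°

11.73°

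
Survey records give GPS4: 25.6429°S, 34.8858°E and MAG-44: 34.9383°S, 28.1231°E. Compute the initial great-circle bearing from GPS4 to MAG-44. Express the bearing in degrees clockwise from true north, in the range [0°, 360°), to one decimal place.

Δλ = -6.7627°
y = sin Δλ · cos φ₂ = -0.096534
x = cos φ₁ sin φ₂ − sin φ₁ cos φ₂ cos Δλ = -0.163993
θ = atan2(y, x) = -149.5169° → 210.4831° (mod 360°)

210.5°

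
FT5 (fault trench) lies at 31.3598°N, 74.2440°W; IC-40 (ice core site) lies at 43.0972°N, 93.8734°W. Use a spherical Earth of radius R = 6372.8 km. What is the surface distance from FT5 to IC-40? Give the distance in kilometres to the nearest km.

2165 km

Δφ = 11.7374°,  Δλ = -19.6294°
a = sin²(Δφ/2) + cos φ₁ cos φ₂ sin²(Δλ/2) = 0.028573
c = 2·arcsin(√a) = 0.339702 rad = 19.4635°
d = R·c = 6372.8 × 0.339702 = 2164.9 km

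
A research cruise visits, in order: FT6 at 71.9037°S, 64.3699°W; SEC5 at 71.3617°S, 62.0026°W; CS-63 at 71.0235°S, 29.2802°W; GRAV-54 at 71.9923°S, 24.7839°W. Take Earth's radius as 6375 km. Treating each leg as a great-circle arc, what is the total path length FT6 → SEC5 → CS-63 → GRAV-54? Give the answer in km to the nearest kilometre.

FT6→SEC5: c = 0.016091 rad, d = 102.58 km
SEC5→CS-63: c = 0.181967 rad, d = 1160.04 km
CS-63→GRAV-54: c = 0.030079 rad, d = 191.75 km
Total = 102.58 + 1160.04 + 191.75 = 1454.38 km

1454 km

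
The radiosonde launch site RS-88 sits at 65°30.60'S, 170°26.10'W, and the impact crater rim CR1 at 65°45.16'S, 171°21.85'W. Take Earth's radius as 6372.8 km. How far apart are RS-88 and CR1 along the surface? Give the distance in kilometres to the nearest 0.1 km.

50.5 km

RS-88: φ = -65.51000°, λ = -170.43500°
CR1: φ = -65.75267°, λ = -171.36417°
Δφ = -0.2427°,  Δλ = -0.9292°
a = sin²(Δφ/2) + cos φ₁ cos φ₂ sin²(Δλ/2) = 0.000016
c = 2·arcsin(√a) = 0.007919 rad = 0.4537°
d = R·c = 6372.8 × 0.007919 = 50.5 km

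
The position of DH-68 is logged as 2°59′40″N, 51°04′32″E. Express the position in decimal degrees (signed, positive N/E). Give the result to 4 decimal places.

+2.9944°, +51.0756°

lat: 2.9944° N → +2.9944°
lon: 51.0756° E → +51.0756°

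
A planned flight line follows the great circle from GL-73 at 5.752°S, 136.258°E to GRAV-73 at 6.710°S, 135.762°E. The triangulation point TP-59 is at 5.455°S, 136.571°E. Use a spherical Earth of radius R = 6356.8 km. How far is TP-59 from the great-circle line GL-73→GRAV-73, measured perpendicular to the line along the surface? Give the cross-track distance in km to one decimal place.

15.7 km

δ₁₃ = central angle GL-73→TP-59 = 0.007512 rad  (haversine)
θ₁₃ = bearing GL-73→TP-59 = 46.381°,  θ₁₂ = bearing GL-73→GRAV-73 = 207.208°
dₓₜ = R·arcsin(sin δ₁₃ · sin(θ₁₃ − θ₁₂)) = 6356.8·arcsin(0.00751·sin(-160.827°)) = -15.683 km
|dₓₜ| = 15.683 km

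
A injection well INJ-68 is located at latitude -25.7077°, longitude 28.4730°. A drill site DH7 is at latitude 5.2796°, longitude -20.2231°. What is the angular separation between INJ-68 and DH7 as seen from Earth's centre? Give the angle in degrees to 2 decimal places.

56.48°

Δφ = 30.9873°,  Δλ = -48.6961°
a = sin²(Δφ/2) + cos φ₁ cos φ₂ sin²(Δλ/2) = 0.223859
c = 2·arcsin(√a) = 0.985697 rad = 56.4763°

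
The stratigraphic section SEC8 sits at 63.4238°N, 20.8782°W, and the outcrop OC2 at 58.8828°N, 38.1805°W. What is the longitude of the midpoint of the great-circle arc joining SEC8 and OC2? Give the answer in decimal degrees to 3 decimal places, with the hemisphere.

Bx = cos φ₂ cos Δλ = 0.493405,  By = cos φ₂ sin Δλ = -0.153700
φₘ = atan2(sin φ₁ + sin φ₂, √((cos φ₁ + Bx)² + By²)) = 61.42807°
λₘ = λ₁ + atan2(By, cos φ₁ + Bx) = -30.15682°

30.157°W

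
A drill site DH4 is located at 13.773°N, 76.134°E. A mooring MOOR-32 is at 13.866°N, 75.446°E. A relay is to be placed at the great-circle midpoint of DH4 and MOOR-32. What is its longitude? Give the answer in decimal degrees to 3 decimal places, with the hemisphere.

Bx = cos φ₂ cos Δλ = 0.970789,  By = cos φ₂ sin Δλ = -0.011658
φₘ = atan2(sin φ₁ + sin φ₂, √((cos φ₁ + Bx)² + By²)) = 13.81974°
λₘ = λ₁ + atan2(By, cos φ₁ + Bx) = 75.79007°

75.790°E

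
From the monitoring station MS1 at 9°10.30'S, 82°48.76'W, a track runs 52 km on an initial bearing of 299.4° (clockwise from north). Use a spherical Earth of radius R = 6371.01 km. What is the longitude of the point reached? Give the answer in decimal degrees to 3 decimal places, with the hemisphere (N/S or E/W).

MS1: φ = -9.17167°, λ = -82.81267°
δ = d/R = 52/6371.01 = 0.008162 rad
φ₂ = arcsin(sin φ₁ cos δ + cos φ₁ sin δ cos θ)
   = arcsin(-0.15939·0.99997 + 0.98722·0.00816·0.49090) = -8.94187°
λ₂ = λ₁ + atan2(sin θ sin δ cos φ₁, cos δ − sin φ₁ sin φ₂) = -83.22510°

83.225°W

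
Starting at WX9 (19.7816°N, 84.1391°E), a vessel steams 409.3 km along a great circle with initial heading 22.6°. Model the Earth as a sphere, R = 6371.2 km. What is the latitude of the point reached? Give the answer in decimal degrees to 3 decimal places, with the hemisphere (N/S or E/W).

23.173°N

δ = d/R = 409.3/6371.2 = 0.064242 rad
φ₂ = arcsin(sin φ₁ cos δ + cos φ₁ sin δ cos θ)
   = arcsin(0.33844·0.99794 + 0.94099·0.06420·0.92321) = 23.17298°
λ₂ = λ₁ + atan2(sin θ sin δ cos φ₁, cos δ − sin φ₁ sin φ₂) = 85.67688°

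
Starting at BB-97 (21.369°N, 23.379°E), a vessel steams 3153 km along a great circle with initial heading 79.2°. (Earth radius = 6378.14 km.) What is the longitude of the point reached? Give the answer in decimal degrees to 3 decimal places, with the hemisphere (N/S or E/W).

54.001°E

δ = d/R = 3153/6378.14 = 0.494345 rad
φ₂ = arcsin(sin φ₁ cos δ + cos φ₁ sin δ cos θ)
   = arcsin(0.36437·0.88028 + 0.93125·0.47445·0.18738) = 23.79981°
λ₂ = λ₁ + atan2(sin θ sin δ cos φ₁, cos δ − sin φ₁ sin φ₂) = 54.00068°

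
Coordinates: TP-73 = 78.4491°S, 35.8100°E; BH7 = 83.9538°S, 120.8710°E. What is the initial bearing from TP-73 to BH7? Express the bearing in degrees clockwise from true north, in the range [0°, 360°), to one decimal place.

151.1°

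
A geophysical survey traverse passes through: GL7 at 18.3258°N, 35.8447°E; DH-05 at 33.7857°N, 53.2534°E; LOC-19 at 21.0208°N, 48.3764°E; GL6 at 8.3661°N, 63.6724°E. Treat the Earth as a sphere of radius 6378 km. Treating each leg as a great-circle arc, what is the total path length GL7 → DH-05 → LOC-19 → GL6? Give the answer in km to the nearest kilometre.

6104 km

GL7→DH-05: c = 0.382650 rad, d = 2440.54 km
DH-05→LOC-19: c = 0.235164 rad, d = 1499.88 km
LOC-19→GL6: c = 0.339284 rad, d = 2163.95 km
Total = 2440.54 + 1499.88 + 2163.95 = 6104.37 km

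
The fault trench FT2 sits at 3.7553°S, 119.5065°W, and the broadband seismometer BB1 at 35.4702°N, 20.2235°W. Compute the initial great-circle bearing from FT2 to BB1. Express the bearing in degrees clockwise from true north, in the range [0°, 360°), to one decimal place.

54.6°

Δλ = 99.2830°
y = sin Δλ · cos φ₂ = 0.803752
x = cos φ₁ sin φ₂ − sin φ₁ cos φ₂ cos Δλ = 0.570429
θ = atan2(y, x) = 54.6364° → 54.6364° (mod 360°)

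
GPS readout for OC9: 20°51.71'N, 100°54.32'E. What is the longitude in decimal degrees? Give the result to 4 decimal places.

100.9053°E

100° + 54.32′/60 = 100 + 0.90533 = 100.9053°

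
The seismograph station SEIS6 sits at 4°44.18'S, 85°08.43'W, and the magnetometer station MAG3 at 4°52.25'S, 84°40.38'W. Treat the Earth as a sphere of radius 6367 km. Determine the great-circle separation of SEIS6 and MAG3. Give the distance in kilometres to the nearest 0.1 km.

53.9 km

SEIS6: φ = -4.73633°, λ = -85.14050°
MAG3: φ = -4.87083°, λ = -84.67300°
Δφ = -0.1345°,  Δλ = 0.4675°
a = sin²(Δφ/2) + cos φ₁ cos φ₂ sin²(Δλ/2) = 0.000018
c = 2·arcsin(√a) = 0.008463 rad = 0.4849°
d = R·c = 6367 × 0.008463 = 53.9 km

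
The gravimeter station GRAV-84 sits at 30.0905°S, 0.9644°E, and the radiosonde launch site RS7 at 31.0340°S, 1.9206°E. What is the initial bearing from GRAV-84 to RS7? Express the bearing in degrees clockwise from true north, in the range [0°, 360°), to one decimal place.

139.1°

Δλ = 0.9562°
y = sin Δλ · cos φ₂ = 0.014299
x = cos φ₁ sin φ₂ − sin φ₁ cos φ₂ cos Δλ = -0.016526
θ = atan2(y, x) = 139.1320° → 139.1320° (mod 360°)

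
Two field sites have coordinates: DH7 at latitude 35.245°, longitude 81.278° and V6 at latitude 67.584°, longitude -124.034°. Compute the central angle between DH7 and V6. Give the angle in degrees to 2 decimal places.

75.41°

Δφ = 32.3390°,  Δλ = 154.6880°
a = sin²(Δφ/2) + cos φ₁ cos φ₂ sin²(Δλ/2) = 0.374029
c = 2·arcsin(√a) = 1.316111 rad = 75.4076°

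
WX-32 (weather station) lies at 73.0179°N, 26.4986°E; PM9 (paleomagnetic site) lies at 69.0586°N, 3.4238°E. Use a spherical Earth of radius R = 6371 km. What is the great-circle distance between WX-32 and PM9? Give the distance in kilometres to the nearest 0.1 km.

Δφ = -3.9593°,  Δλ = -23.0748°
a = sin²(Δφ/2) + cos φ₁ cos φ₂ sin²(Δλ/2) = 0.005369
c = 2·arcsin(√a) = 0.146682 rad = 8.4043°
d = R·c = 6371 × 0.146682 = 934.5 km

934.5 km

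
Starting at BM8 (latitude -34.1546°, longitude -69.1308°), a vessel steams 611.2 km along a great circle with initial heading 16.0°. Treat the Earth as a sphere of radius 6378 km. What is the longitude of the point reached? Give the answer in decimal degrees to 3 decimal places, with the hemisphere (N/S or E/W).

δ = d/R = 611.2/6378 = 0.095829 rad
φ₂ = arcsin(sin φ₁ cos δ + cos φ₁ sin δ cos θ)
   = arcsin(-0.56143·0.99541 + 0.82753·0.09568·0.96126) = -28.86446°
λ₂ = λ₁ + atan2(sin θ sin δ cos φ₁, cos δ − sin φ₁ sin φ₂) = -67.40507°

67.405°W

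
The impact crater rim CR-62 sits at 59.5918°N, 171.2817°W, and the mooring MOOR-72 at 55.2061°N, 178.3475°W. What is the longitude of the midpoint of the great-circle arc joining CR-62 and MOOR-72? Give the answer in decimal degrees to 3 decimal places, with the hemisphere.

Bx = cos φ₂ cos Δλ = 0.566293,  By = cos φ₂ sin Δλ = -0.070192
φₘ = atan2(sin φ₁ + sin φ₂, √((cos φ₁ + Bx)² + By²)) = 57.44822°
λₘ = λ₁ + atan2(By, cos φ₁ + Bx) = -175.02639°

175.026°W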